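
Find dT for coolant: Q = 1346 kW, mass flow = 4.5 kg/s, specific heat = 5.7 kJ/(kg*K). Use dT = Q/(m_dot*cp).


dT = Q / (m_dot * cp)
dT = 1346 / (4.5 * 5.7)
dT = 52.476 C

52.476


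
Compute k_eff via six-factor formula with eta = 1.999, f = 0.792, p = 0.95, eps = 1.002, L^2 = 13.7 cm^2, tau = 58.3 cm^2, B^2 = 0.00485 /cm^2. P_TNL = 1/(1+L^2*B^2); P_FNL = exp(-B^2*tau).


k_inf = eta*f*p*eps = 1.999*0.792*0.95*1.002 = 1.507056
P_TNL = 1/(1 + L^2*B^2) = 1/(1 + 13.7*0.00485) = 0.9376949
P_FNL = exp(-B^2*tau) = exp(-0.00485*58.3) = 0.7537044
k_eff = k_inf * P_TNL * P_FNL = 1.507056 * 0.9376949 * 0.7537044
k_eff = 1.0651

1.0651


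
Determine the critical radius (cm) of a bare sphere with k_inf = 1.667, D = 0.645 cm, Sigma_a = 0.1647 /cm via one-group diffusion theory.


L^2 = D / Sigma_a = 0.645 / 0.1647 = 3.916211 cm^2
B_m^2 = (k_inf - 1) / L^2 = (1.667 - 1) / 3.916211 = 0.1703177 /cm^2
For a bare sphere: B_g = pi/R, so R_c = pi / sqrt(B_m^2)
R_c = pi / sqrt(0.1703177) = 7.6124 cm

7.6124


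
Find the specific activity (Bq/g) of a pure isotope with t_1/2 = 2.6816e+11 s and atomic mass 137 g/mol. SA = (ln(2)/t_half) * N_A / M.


lambda = ln(2) / t_half = ln(2) / 2.6816e+11 = 2.584827e-12 /s
SA = lambda * N_A / M
SA = 2.584827e-12 * 6.022e23 / 137
SA = 1.1362e+10 Bq/g

1.1362e+10


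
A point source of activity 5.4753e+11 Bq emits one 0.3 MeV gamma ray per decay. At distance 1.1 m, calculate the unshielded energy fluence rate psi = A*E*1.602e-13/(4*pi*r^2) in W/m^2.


psi = A * E * 1.602e-13 / (4*pi*r^2)
psi = 5.4753e+11 * 0.3 * 1.602e-13 / (4*pi*1.1^2)
psi = 0.0017306 W/m^2

0.0017306


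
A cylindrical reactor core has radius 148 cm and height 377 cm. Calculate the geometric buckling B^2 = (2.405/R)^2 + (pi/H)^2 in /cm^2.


B^2 = (2.405/R)^2 + (pi/H)^2
B^2 = (2.405/148)^2 + (pi/377)^2
B^2 = 3.3350e-04 /cm^2

3.3350e-04


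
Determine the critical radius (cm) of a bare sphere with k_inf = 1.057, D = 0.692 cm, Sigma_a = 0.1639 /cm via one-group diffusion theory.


L^2 = D / Sigma_a = 0.692 / 0.1639 = 4.222087 cm^2
B_m^2 = (k_inf - 1) / L^2 = (1.057 - 1) / 4.222087 = 0.01350043 /cm^2
For a bare sphere: B_g = pi/R, so R_c = pi / sqrt(B_m^2)
R_c = pi / sqrt(0.01350043) = 27.038 cm

27.038


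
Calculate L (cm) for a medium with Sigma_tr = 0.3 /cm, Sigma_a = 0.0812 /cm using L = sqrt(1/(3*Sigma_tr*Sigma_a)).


D = 1 / (3 * Sigma_tr) = 1 / (3 * 0.3) = 1.111111 cm
L = sqrt(D / Sigma_a)
L = sqrt(1.111111 / 0.0812)
L = 3.6991 cm

3.6991


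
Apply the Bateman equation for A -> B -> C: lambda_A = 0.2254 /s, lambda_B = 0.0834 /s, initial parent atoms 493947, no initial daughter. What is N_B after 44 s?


N_B(t) = lambda_A * N_A0 / (lambda_B - lambda_A) * [exp(-lambda_A*t) - exp(-lambda_B*t)]
exp(-0.2254*44) = 4.929933e-05; exp(-0.0834*44) = 0.02548666
N_B = 0.2254 * 493947 / (0.0834 - 0.2254) * (4.929933e-05 - 0.02548666)
N_B = 19944

19944


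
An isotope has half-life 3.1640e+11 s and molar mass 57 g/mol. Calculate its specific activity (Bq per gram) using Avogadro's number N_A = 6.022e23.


lambda = ln(2) / t_half = ln(2) / 3.1640e+11 = 2.190731e-12 /s
SA = lambda * N_A / M
SA = 2.190731e-12 * 6.022e23 / 57
SA = 2.3145e+10 Bq/g

2.3145e+10


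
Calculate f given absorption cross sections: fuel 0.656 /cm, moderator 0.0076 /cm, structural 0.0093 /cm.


f = Sigma_a_fuel / (Sigma_a_fuel + Sigma_a_mod + Sigma_a_other)
f = 0.656 / (0.656 + 0.0076 + 0.0093)
f = 0.97488

0.97488


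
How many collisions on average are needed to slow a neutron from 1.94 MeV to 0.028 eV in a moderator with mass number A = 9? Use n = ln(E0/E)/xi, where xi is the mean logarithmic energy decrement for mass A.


xi = 1 + (A-1)^2/(2A)*ln((A-1)/(A+1)) = 0.2066007 (for A = 9)
n = ln(E0/E) / xi
n = ln(1.94e6 / 0.028) / 0.2066007
n = ln(6.928571e+07) / 0.2066007 = 87.385

87.385


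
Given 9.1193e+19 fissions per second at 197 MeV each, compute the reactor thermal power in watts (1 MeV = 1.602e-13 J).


P = fission_rate * E_MeV * 1.602e-13
P = 9.1193e+19 * 197 * 1.602e-13
P = 2.8780e+09 W

2.8780e+09


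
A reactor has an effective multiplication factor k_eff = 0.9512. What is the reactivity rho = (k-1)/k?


rho = (k_eff - 1) / k_eff
rho = (0.9512 - 1) / 0.9512
rho = -0.051304

-0.051304


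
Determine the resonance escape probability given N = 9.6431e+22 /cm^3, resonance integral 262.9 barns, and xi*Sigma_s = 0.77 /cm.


p = exp(-N * I * 1e-24 / (xi*Sigma_s))
p = exp(-9.6431e+22 * 262.9 * 1e-24 / 0.77)
p = 5.0253e-15

5.0253e-15


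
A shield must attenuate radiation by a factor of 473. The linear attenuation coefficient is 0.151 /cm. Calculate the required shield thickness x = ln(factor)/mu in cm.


x = ln(factor) / mu
x = ln(473) / 0.151
x = 40.789 cm

40.789


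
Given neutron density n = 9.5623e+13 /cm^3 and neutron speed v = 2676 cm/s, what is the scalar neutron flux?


phi = n * v
phi = 9.5623e+13 * 2676
phi = 2.5589e+17 /cm^2/s

2.5589e+17


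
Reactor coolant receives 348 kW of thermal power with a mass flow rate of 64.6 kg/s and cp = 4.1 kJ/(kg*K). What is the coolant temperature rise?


dT = Q / (m_dot * cp)
dT = 348 / (64.6 * 4.1)
dT = 1.3139 C

1.3139


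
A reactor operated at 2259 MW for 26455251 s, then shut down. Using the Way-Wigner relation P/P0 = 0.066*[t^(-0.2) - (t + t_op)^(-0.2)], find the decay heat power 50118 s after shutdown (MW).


P/P0 = 0.066 * [t^(-0.2) - (t + t_op)^(-0.2)]
P/P0 = 0.066 * [50118^(-0.2) - (50118 + 26455251)^(-0.2)]
P/P0 = 0.066 * [0.1148157 - 0.03275920] = 0.005415729
P = 2259 * 0.005415729 = 12.234 MW

12.234


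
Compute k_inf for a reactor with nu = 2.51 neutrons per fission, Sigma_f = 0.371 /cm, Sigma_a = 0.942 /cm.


k_inf = nu * Sigma_f / Sigma_a
k_inf = 2.51 * 0.371 / 0.942
k_inf = 0.98855

0.98855


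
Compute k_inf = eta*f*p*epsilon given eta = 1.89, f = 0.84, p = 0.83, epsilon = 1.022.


k_inf = eta * f * p * epsilon
k_inf = 1.89 * 0.84 * 0.83 * 1.022
k_inf = 1.3467

1.3467


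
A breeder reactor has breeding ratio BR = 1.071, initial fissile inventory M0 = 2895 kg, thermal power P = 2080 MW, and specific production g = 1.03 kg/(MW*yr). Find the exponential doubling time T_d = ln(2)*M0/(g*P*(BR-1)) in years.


Breeding gain G = BR - 1 = 1.071 - 1 = 0.071
Fissile production rate = g * P * G = 1.03 * 2080 * 0.071 = 152.1104 kg/yr
T_d = ln(2) * M0 / (g * P * G)
T_d = ln(2) * 2895 / 152.1104 = 13.192 yr

13.192


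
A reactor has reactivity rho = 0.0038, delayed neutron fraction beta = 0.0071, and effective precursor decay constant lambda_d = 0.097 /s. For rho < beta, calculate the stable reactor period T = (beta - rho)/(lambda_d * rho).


T = (beta - rho) / (lambda_d * rho)
T = (0.0071 - 0.0038) / (0.097 * 0.0038)
T = 8.9528 s

8.9528


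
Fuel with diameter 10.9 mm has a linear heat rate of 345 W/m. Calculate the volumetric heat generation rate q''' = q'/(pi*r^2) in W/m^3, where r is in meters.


r = D / 2 / 1000 = 10.9 / 2 / 1000 = 0.00545 m
q''' = q' / (pi * r^2)
q''' = 345 / (pi * 0.00545^2)
q''' = 3.6972e+06 W/m^3

3.6972e+06


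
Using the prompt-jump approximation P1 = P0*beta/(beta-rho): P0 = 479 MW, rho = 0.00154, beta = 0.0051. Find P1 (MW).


P1/P0 = beta / (beta - rho)
P1/P0 = 0.0051 / (0.0051 - 0.00154) = 1.432584
P1 = 479 * 1.432584 = 686.21 MW

686.21


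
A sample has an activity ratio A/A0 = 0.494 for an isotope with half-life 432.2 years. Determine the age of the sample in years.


lambda = ln(2) / t_half = ln(2) / 432.2 = 0.001603765 /yr
t = -ln(A/A0) / lambda
t = -ln(0.494) / 0.001603765
t = 439.73 yr

439.73


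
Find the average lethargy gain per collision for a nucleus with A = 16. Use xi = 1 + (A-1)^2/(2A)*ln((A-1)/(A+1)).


xi = 1 + (A-1)^2/(2A) * ln((A-1)/(A+1))
xi = 1 + (16-1)^2/(2*16) * ln((16-1)/(16 +1))
xi = 0.11995

0.11995


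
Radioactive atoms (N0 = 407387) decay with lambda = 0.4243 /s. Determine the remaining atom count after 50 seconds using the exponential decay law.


N = N0 * exp(-lambda * t)
N = 407387 * exp(-0.4243 * 50)
N = 2.4914e-04

2.4914e-04


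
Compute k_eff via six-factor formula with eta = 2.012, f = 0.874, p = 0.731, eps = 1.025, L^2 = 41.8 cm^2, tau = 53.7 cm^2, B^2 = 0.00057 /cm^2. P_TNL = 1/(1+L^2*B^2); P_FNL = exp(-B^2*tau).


k_inf = eta*f*p*eps = 2.012*0.874*0.731*1.025 = 1.317591
P_TNL = 1/(1 + L^2*B^2) = 1/(1 + 41.8*0.00057) = 0.9767285
P_FNL = exp(-B^2*tau) = exp(-0.00057*53.7) = 0.9698547
k_eff = k_inf * P_TNL * P_FNL = 1.317591 * 0.9767285 * 0.9698547
k_eff = 1.2481

1.2481


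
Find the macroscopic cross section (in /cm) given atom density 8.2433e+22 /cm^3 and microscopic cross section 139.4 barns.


Sigma = N * sigma_barns * 1e-24
Sigma = 8.2433e+22 * 139.4 * 1e-24
Sigma = 11.491 /cm

11.491


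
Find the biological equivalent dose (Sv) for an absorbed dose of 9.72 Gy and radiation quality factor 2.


H = D * Q
H = 9.72 * 2
H = 19.440 Sv

19.440


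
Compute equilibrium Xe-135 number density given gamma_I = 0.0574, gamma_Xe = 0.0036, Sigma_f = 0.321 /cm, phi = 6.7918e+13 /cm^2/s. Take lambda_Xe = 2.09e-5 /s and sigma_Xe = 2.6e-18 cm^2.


Xe_eq = (gamma_I + gamma_Xe) * Sigma_f * phi / (lambda_Xe + sigma_Xe * phi)
Numerator = (0.0574 + 0.0036) * 0.321 * 6.7918e+13 = 1.329902e+12
Denominator = 2.09e-5 + 2.6e-18 * 6.7918e+13 = 1.974868e-04
Xe_eq = 1.329902e+12 / 1.974868e-04 = 6.7341e+15 /cm^3

6.7341e+15


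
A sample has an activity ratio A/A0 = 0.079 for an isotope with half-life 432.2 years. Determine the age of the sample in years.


lambda = ln(2) / t_half = ln(2) / 432.2 = 0.001603765 /yr
t = -ln(A/A0) / lambda
t = -ln(0.079) / 0.001603765
t = 1582.7 yr

1582.7


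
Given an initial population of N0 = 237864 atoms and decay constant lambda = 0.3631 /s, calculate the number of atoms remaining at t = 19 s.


N = N0 * exp(-lambda * t)
N = 237864 * exp(-0.3631 * 19)
N = 239.98

239.98


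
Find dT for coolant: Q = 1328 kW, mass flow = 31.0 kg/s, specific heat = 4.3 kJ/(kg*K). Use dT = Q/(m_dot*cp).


dT = Q / (m_dot * cp)
dT = 1328 / (31.0 * 4.3)
dT = 9.9625 C

9.9625


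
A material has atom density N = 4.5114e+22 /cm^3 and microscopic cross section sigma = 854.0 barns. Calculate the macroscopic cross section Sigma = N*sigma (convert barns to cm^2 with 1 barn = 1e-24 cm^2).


Sigma = N * sigma_barns * 1e-24
Sigma = 4.5114e+22 * 854.0 * 1e-24
Sigma = 38.527 /cm

38.527


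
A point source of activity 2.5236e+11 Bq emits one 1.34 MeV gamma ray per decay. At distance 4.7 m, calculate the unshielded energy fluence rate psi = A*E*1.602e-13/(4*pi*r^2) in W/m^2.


psi = A * E * 1.602e-13 / (4*pi*r^2)
psi = 2.5236e+11 * 1.34 * 1.602e-13 / (4*pi*4.7^2)
psi = 1.9516e-04 W/m^2

1.9516e-04


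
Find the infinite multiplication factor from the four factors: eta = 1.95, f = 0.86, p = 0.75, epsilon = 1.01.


k_inf = eta * f * p * epsilon
k_inf = 1.95 * 0.86 * 0.75 * 1.01
k_inf = 1.2703

1.2703


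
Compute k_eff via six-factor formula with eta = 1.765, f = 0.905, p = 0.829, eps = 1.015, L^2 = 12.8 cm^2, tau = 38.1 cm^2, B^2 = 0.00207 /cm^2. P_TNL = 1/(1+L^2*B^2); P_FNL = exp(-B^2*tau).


k_inf = eta*f*p*eps = 1.765*0.905*0.829*1.015 = 1.344045
P_TNL = 1/(1 + L^2*B^2) = 1/(1 + 12.8*0.00207) = 0.9741879
P_FNL = exp(-B^2*tau) = exp(-0.00207*38.1) = 0.9241628
k_eff = k_inf * P_TNL * P_FNL = 1.344045 * 0.9741879 * 0.9241628
k_eff = 1.2101

1.2101


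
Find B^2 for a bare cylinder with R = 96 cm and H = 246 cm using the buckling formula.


B^2 = (2.405/R)^2 + (pi/H)^2
B^2 = (2.405/96)^2 + (pi/246)^2
B^2 = 7.9070e-04 /cm^2

7.9070e-04


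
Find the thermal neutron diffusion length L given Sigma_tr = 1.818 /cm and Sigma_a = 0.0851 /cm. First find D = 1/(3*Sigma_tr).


D = 1 / (3 * Sigma_tr) = 1 / (3 * 1.818) = 0.1833517 cm
L = sqrt(D / Sigma_a)
L = sqrt(0.1833517 / 0.0851)
L = 1.4678 cm

1.4678


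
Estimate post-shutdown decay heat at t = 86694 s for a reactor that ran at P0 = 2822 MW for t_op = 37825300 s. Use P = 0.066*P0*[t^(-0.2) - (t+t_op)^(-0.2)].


P/P0 = 0.066 * [t^(-0.2) - (t + t_op)^(-0.2)]
P/P0 = 0.066 * [86694^(-0.2) - (86694 + 37825300)^(-0.2)]
P/P0 = 0.066 * [0.1028969 - 0.03049613] = 0.004778451
P = 2822 * 0.004778451 = 13.485 MW

13.485


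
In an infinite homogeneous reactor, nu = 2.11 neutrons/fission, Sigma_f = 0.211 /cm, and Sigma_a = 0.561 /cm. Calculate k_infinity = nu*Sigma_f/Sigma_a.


k_inf = nu * Sigma_f / Sigma_a
k_inf = 2.11 * 0.211 / 0.561
k_inf = 0.79360

0.79360


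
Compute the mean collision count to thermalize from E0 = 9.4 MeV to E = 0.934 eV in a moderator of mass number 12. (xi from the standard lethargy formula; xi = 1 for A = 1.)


xi = 1 + (A-1)^2/(2A)*ln((A-1)/(A+1)) = 0.1577690 (for A = 12)
n = ln(E0/E) / xi
n = ln(9.4e6 / 0.934) / 0.1577690
n = ln(1.006424e+07) / 0.1577690 = 102.20

102.20


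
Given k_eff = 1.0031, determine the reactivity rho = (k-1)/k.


rho = (k_eff - 1) / k_eff
rho = (1.0031 - 1) / 1.0031
rho = 0.0030904

0.0030904


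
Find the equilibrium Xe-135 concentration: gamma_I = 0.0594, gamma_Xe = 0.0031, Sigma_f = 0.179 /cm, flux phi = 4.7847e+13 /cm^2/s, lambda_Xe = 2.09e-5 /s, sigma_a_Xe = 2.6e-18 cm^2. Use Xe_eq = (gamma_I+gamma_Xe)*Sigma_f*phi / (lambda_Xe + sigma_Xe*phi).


Xe_eq = (gamma_I + gamma_Xe) * Sigma_f * phi / (lambda_Xe + sigma_Xe * phi)
Numerator = (0.0594 + 0.0031) * 0.179 * 4.7847e+13 = 5.352883e+11
Denominator = 2.09e-5 + 2.6e-18 * 4.7847e+13 = 1.453022e-04
Xe_eq = 5.352883e+11 / 1.453022e-04 = 3.6840e+15 /cm^3

3.6840e+15


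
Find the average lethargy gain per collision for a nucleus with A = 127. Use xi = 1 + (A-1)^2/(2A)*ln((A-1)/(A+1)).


xi = 1 + (A-1)^2/(2A) * ln((A-1)/(A+1))
xi = 1 + (127-1)^2/(2*127) * ln((127-1)/(127 +1))
xi = 0.015666

0.015666


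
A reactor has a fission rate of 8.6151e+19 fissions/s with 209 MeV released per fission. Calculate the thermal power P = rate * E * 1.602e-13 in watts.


P = fission_rate * E_MeV * 1.602e-13
P = 8.6151e+19 * 209 * 1.602e-13
P = 2.8845e+09 W

2.8845e+09


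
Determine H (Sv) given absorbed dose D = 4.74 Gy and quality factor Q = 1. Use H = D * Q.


H = D * Q
H = 4.74 * 1
H = 4.7400 Sv

4.7400


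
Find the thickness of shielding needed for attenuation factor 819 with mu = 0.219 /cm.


x = ln(factor) / mu
x = ln(819) / 0.219
x = 30.631 cm

30.631


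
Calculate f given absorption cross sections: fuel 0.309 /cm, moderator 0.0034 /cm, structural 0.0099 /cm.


f = Sigma_a_fuel / (Sigma_a_fuel + Sigma_a_mod + Sigma_a_other)
f = 0.309 / (0.309 + 0.0034 + 0.0099)
f = 0.95873

0.95873


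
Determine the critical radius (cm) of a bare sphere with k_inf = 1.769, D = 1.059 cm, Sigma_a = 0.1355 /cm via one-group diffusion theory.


L^2 = D / Sigma_a = 1.059 / 0.1355 = 7.815498 cm^2
B_m^2 = (k_inf - 1) / L^2 = (1.769 - 1) / 7.815498 = 0.09839424 /cm^2
For a bare sphere: B_g = pi/R, so R_c = pi / sqrt(B_m^2)
R_c = pi / sqrt(0.09839424) = 10.015 cm

10.015


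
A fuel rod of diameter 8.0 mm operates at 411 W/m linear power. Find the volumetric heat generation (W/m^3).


r = D / 2 / 1000 = 8.0 / 2 / 1000 = 0.004 m
q''' = q' / (pi * r^2)
q''' = 411 / (pi * 0.004^2)
q''' = 8.1766e+06 W/m^3

8.1766e+06


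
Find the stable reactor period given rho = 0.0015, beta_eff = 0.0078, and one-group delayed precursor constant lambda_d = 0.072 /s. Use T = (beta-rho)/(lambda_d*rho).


T = (beta - rho) / (lambda_d * rho)
T = (0.0078 - 0.0015) / (0.072 * 0.0015)
T = 58.333 s

58.333


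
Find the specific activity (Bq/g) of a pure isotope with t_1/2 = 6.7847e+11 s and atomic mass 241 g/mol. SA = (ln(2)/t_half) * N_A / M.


lambda = ln(2) / t_half = ln(2) / 6.7847e+11 = 1.021633e-12 /s
SA = lambda * N_A / M
SA = 1.021633e-12 * 6.022e23 / 241
SA = 2.5528e+09 Bq/g

2.5528e+09


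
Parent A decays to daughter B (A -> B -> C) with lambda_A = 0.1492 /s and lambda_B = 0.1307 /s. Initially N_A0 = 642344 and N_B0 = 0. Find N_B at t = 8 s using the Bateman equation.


N_B(t) = lambda_A * N_A0 / (lambda_B - lambda_A) * [exp(-lambda_A*t) - exp(-lambda_B*t)]
exp(-0.1492*8) = 0.3031280; exp(-0.1307*8) = 0.3514809
N_B = 0.1492 * 642344 / (0.1307 - 0.1492) * (0.3031280 - 0.3514809)
N_B = 250488

250488


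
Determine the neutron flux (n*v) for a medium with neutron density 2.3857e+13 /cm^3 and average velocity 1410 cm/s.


phi = n * v
phi = 2.3857e+13 * 1410
phi = 3.3638e+16 /cm^2/s

3.3638e+16


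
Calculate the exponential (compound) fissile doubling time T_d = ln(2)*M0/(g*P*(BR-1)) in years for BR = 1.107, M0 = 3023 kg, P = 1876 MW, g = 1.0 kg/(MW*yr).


Breeding gain G = BR - 1 = 1.107 - 1 = 0.107
Fissile production rate = g * P * G = 1.0 * 1876 * 0.107 = 200.732 kg/yr
T_d = ln(2) * M0 / (g * P * G)
T_d = ln(2) * 3023 / 200.732 = 10.439 yr

10.439


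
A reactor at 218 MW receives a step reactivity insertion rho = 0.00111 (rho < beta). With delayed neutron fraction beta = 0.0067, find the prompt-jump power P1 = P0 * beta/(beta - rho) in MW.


P1/P0 = beta / (beta - rho)
P1/P0 = 0.0067 / (0.0067 - 0.00111) = 1.198569
P1 = 218 * 1.198569 = 261.29 MW

261.29


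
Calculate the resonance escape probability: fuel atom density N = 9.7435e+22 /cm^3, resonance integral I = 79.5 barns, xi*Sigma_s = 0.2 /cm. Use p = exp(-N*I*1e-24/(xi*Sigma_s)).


p = exp(-N * I * 1e-24 / (xi*Sigma_s))
p = exp(-9.7435e+22 * 79.5 * 1e-24 / 0.2)
p = 1.5122e-17

1.5122e-17


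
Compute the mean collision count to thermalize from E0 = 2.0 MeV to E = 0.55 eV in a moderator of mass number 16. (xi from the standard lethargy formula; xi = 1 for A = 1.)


xi = 1 + (A-1)^2/(2A)*ln((A-1)/(A+1)) = 0.1199467 (for A = 16)
n = ln(E0/E) / xi
n = ln(2.0e6 / 0.55) / 0.1199467
n = ln(3.636364e+06) / 0.1199467 = 125.94

125.94


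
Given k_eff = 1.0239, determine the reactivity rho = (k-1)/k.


rho = (k_eff - 1) / k_eff
rho = (1.0239 - 1) / 1.0239
rho = 0.023342

0.023342


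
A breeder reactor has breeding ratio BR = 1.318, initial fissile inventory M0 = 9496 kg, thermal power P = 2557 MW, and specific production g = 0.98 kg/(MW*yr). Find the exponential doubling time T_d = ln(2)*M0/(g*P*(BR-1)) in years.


Breeding gain G = BR - 1 = 1.318 - 1 = 0.318
Fissile production rate = g * P * G = 0.98 * 2557 * 0.318 = 796.86348 kg/yr
T_d = ln(2) * M0 / (g * P * G)
T_d = ln(2) * 9496 / 796.86348 = 8.2600 yr

8.2600


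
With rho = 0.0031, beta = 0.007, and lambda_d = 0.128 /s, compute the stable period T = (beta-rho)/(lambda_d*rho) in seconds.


T = (beta - rho) / (lambda_d * rho)
T = (0.007 - 0.0031) / (0.128 * 0.0031)
T = 9.8286 s

9.8286


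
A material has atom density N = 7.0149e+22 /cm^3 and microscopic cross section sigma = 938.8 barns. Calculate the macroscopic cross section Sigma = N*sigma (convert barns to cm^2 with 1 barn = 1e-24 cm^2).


Sigma = N * sigma_barns * 1e-24
Sigma = 7.0149e+22 * 938.8 * 1e-24
Sigma = 65.856 /cm

65.856


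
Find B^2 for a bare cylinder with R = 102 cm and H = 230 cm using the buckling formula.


B^2 = (2.405/R)^2 + (pi/H)^2
B^2 = (2.405/102)^2 + (pi/230)^2
B^2 = 7.4251e-04 /cm^2

7.4251e-04


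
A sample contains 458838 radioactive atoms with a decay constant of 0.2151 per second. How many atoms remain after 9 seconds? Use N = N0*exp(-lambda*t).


N = N0 * exp(-lambda * t)
N = 458838 * exp(-0.2151 * 9)
N = 66208

66208


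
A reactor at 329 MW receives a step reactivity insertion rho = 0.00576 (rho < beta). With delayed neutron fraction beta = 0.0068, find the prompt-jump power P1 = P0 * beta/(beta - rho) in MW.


P1/P0 = beta / (beta - rho)
P1/P0 = 0.0068 / (0.0068 - 0.00576) = 6.538462
P1 = 329 * 6.538462 = 2151.2 MW

2151.2


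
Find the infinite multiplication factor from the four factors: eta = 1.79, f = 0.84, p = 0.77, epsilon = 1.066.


k_inf = eta * f * p * epsilon
k_inf = 1.79 * 0.84 * 0.77 * 1.066
k_inf = 1.2342

1.2342


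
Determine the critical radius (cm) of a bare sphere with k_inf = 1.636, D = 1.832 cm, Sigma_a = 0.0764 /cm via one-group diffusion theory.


L^2 = D / Sigma_a = 1.832 / 0.0764 = 23.97906 cm^2
B_m^2 = (k_inf - 1) / L^2 = (1.636 - 1) / 23.97906 = 0.02652314 /cm^2
For a bare sphere: B_g = pi/R, so R_c = pi / sqrt(B_m^2)
R_c = pi / sqrt(0.02652314) = 19.290 cm

19.290


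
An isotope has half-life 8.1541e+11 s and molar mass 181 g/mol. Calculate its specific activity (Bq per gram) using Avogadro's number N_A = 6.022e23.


lambda = ln(2) / t_half = ln(2) / 8.1541e+11 = 8.500597e-13 /s
SA = lambda * N_A / M
SA = 8.500597e-13 * 6.022e23 / 181
SA = 2.8282e+09 Bq/g

2.8282e+09


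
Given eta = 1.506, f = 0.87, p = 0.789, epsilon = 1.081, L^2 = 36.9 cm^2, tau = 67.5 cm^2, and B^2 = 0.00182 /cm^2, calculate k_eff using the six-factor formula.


k_inf = eta*f*p*eps = 1.506*0.87*0.789*1.081 = 1.117498
P_TNL = 1/(1 + L^2*B^2) = 1/(1 + 36.9*0.00182) = 0.9370684
P_FNL = exp(-B^2*tau) = exp(-0.00182*67.5) = 0.8843963
k_eff = k_inf * P_TNL * P_FNL = 1.117498 * 0.9370684 * 0.8843963
k_eff = 0.92612

0.92612


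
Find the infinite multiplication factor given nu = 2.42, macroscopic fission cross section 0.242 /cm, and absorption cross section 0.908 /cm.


k_inf = nu * Sigma_f / Sigma_a
k_inf = 2.42 * 0.242 / 0.908
k_inf = 0.64498

0.64498


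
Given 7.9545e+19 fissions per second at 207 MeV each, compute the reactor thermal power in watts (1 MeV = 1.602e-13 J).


P = fission_rate * E_MeV * 1.602e-13
P = 7.9545e+19 * 207 * 1.602e-13
P = 2.6378e+09 W

2.6378e+09


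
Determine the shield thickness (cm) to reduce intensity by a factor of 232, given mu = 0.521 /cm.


x = ln(factor) / mu
x = ln(232) / 0.521
x = 10.454 cm

10.454


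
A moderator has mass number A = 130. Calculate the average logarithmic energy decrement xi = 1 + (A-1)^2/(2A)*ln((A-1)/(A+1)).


xi = 1 + (A-1)^2/(2A) * ln((A-1)/(A+1))
xi = 1 + (130-1)^2/(2*130) * ln((130-1)/(130 +1))
xi = 0.015306

0.015306


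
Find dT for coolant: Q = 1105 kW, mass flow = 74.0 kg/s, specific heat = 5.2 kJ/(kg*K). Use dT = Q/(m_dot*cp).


dT = Q / (m_dot * cp)
dT = 1105 / (74.0 * 5.2)
dT = 2.8716 C

2.8716


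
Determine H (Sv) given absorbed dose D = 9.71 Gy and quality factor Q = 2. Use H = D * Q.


H = D * Q
H = 9.71 * 2
H = 19.420 Sv

19.420


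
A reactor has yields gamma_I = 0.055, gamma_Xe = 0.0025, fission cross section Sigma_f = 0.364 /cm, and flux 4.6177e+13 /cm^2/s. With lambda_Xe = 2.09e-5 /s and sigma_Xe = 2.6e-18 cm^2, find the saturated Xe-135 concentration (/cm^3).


Xe_eq = (gamma_I + gamma_Xe) * Sigma_f * phi / (lambda_Xe + sigma_Xe * phi)
Numerator = (0.055 + 0.0025) * 0.364 * 4.6177e+13 = 9.664846e+11
Denominator = 2.09e-5 + 2.6e-18 * 4.6177e+13 = 1.409602e-04
Xe_eq = 9.664846e+11 / 1.409602e-04 = 6.8564e+15 /cm^3

6.8564e+15


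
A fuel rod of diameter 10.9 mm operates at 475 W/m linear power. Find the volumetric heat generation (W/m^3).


r = D / 2 / 1000 = 10.9 / 2 / 1000 = 0.00545 m
q''' = q' / (pi * r^2)
q''' = 475 / (pi * 0.00545^2)
q''' = 5.0904e+06 W/m^3

5.0904e+06


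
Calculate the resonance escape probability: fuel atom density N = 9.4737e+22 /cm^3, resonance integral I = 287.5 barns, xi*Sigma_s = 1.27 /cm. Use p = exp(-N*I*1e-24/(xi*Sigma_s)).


p = exp(-N * I * 1e-24 / (xi*Sigma_s))
p = exp(-9.4737e+22 * 287.5 * 1e-24 / 1.27)
p = 4.8524e-10

4.8524e-10


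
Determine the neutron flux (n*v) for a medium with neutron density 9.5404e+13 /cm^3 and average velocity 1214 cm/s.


phi = n * v
phi = 9.5404e+13 * 1214
phi = 1.1582e+17 /cm^2/s

1.1582e+17


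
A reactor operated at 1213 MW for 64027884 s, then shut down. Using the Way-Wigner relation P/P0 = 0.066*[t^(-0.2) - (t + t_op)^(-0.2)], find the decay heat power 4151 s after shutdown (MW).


P/P0 = 0.066 * [t^(-0.2) - (t + t_op)^(-0.2)]
P/P0 = 0.066 * [4151^(-0.2) - (4151 + 64027884)^(-0.2)]
P/P0 = 0.066 * [0.1889598 - 0.02746127] = 0.01065890
P = 1213 * 0.01065890 = 12.929 MW

12.929


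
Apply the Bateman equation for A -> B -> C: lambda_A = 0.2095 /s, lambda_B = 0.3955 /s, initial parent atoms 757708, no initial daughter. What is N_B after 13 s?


N_B(t) = lambda_A * N_A0 / (lambda_B - lambda_A) * [exp(-lambda_A*t) - exp(-lambda_B*t)]
exp(-0.2095*13) = 0.06564460; exp(-0.3955*13) = 0.005848910
N_B = 0.2095 * 757708 / (0.3955 - 0.2095) * (0.06564460 - 0.005848910)
N_B = 51032

51032


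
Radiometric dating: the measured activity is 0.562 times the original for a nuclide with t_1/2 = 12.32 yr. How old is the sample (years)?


lambda = ln(2) / t_half = ln(2) / 12.32 = 0.05626195 /yr
t = -ln(A/A0) / lambda
t = -ln(0.562) / 0.05626195
t = 10.242 yr

10.242


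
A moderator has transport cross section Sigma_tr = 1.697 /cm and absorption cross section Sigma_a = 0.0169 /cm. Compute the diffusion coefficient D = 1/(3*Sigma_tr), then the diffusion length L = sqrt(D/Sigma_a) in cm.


D = 1 / (3 * Sigma_tr) = 1 / (3 * 1.697) = 0.1964251 cm
L = sqrt(D / Sigma_a)
L = sqrt(0.1964251 / 0.0169)
L = 3.4092 cm

3.4092


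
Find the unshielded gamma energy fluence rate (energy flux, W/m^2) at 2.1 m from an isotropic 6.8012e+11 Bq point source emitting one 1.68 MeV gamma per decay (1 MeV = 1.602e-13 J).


psi = A * E * 1.602e-13 / (4*pi*r^2)
psi = 6.8012e+11 * 1.68 * 1.602e-13 / (4*pi*2.1^2)
psi = 0.0033030 W/m^2

0.0033030


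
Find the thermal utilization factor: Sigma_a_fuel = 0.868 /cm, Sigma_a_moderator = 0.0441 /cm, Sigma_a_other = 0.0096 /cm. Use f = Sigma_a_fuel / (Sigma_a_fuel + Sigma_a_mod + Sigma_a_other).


f = Sigma_a_fuel / (Sigma_a_fuel + Sigma_a_mod + Sigma_a_other)
f = 0.868 / (0.868 + 0.0441 + 0.0096)
f = 0.94174

0.94174


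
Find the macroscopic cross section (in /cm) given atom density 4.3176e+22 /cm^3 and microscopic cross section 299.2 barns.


Sigma = N * sigma_barns * 1e-24
Sigma = 4.3176e+22 * 299.2 * 1e-24
Sigma = 12.918 /cm

12.918


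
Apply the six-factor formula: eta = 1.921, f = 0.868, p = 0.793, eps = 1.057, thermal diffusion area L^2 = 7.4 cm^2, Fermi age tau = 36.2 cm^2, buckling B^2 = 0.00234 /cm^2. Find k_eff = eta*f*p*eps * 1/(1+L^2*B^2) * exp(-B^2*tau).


k_inf = eta*f*p*eps = 1.921*0.868*0.793*1.057 = 1.397640
P_TNL = 1/(1 + L^2*B^2) = 1/(1 + 7.4*0.00234) = 0.9829787
P_FNL = exp(-B^2*tau) = exp(-0.00234*36.2) = 0.9187805
k_eff = k_inf * P_TNL * P_FNL = 1.397640 * 0.9829787 * 0.9187805
k_eff = 1.2623

1.2623


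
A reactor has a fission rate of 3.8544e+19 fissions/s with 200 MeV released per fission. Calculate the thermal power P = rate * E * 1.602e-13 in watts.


P = fission_rate * E_MeV * 1.602e-13
P = 3.8544e+19 * 200 * 1.602e-13
P = 1.2349e+09 W

1.2349e+09


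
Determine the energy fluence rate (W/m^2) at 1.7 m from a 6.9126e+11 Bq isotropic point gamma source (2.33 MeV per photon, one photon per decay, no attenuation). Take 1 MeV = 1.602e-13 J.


psi = A * E * 1.602e-13 / (4*pi*r^2)
psi = 6.9126e+11 * 2.33 * 1.602e-13 / (4*pi*1.7^2)
psi = 0.0071048 W/m^2

0.0071048


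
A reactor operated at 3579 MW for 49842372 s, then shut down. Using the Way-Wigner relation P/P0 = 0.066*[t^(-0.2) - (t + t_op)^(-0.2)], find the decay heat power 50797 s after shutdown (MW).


P/P0 = 0.066 * [t^(-0.2) - (t + t_op)^(-0.2)]
P/P0 = 0.066 * [50797^(-0.2) - (50797 + 49842372)^(-0.2)]
P/P0 = 0.066 * [0.1145071 - 0.02886634] = 0.005652290
P = 3579 * 0.005652290 = 20.230 MW

20.230


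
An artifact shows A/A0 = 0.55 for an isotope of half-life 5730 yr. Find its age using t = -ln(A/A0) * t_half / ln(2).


lambda = ln(2) / t_half = ln(2) / 5730 = 1.209681e-04 /yr
t = -ln(A/A0) / lambda
t = -ln(0.55) / 1.209681e-04
t = 4942.1 yr

4942.1


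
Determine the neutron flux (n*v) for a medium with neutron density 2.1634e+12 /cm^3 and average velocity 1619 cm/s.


phi = n * v
phi = 2.1634e+12 * 1619
phi = 3.5025e+15 /cm^2/s

3.5025e+15


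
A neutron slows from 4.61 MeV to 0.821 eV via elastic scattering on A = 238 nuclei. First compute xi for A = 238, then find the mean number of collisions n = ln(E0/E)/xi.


xi = 1 + (A-1)^2/(2A)*ln((A-1)/(A+1)) = 0.008379872 (for A = 238)
n = ln(E0/E) / xi
n = ln(4.61e6 / 0.821) / 0.008379872
n = ln(5.615104e+06) / 0.008379872 = 1854.6

1854.6


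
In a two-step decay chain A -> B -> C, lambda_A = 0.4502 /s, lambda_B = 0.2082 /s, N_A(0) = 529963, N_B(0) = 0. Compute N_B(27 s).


N_B(t) = lambda_A * N_A0 / (lambda_B - lambda_A) * [exp(-lambda_A*t) - exp(-lambda_B*t)]
exp(-0.4502*27) = 5.259892e-06; exp(-0.2082*27) = 0.003619570
N_B = 0.4502 * 529963 / (0.2082 - 0.4502) * (5.259892e-06 - 0.003619570)
N_B = 3563.4

3563.4


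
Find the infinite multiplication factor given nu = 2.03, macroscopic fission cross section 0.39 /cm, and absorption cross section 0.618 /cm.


k_inf = nu * Sigma_f / Sigma_a
k_inf = 2.03 * 0.39 / 0.618
k_inf = 1.2811

1.2811


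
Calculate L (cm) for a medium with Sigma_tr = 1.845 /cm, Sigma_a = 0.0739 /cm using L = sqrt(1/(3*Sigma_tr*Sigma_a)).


D = 1 / (3 * Sigma_tr) = 1 / (3 * 1.845) = 0.1806685 cm
L = sqrt(D / Sigma_a)
L = sqrt(0.1806685 / 0.0739)
L = 1.5636 cm

1.5636


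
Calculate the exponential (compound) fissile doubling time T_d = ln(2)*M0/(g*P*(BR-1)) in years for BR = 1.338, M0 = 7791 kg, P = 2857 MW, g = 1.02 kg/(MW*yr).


Breeding gain G = BR - 1 = 1.338 - 1 = 0.338
Fissile production rate = g * P * G = 1.02 * 2857 * 0.338 = 984.97932 kg/yr
T_d = ln(2) * M0 / (g * P * G)
T_d = ln(2) * 7791 / 984.97932 = 5.4827 yr

5.4827


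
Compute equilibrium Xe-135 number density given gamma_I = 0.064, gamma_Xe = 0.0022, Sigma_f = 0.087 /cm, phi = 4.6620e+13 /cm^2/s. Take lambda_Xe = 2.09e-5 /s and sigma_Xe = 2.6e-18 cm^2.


Xe_eq = (gamma_I + gamma_Xe) * Sigma_f * phi / (lambda_Xe + sigma_Xe * phi)
Numerator = (0.064 + 0.0022) * 0.087 * 4.6620e+13 = 2.685032e+11
Denominator = 2.09e-5 + 2.6e-18 * 4.6620e+13 = 1.421120e-04
Xe_eq = 2.685032e+11 / 1.421120e-04 = 1.8894e+15 /cm^3

1.8894e+15


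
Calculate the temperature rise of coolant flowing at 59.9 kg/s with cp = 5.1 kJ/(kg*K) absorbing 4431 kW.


dT = Q / (m_dot * cp)
dT = 4431 / (59.9 * 5.1)
dT = 14.505 C

14.505


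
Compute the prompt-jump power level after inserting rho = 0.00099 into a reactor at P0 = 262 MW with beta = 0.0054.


P1/P0 = beta / (beta - rho)
P1/P0 = 0.0054 / (0.0054 - 0.00099) = 1.224490
P1 = 262 * 1.224490 = 320.82 MW

320.82


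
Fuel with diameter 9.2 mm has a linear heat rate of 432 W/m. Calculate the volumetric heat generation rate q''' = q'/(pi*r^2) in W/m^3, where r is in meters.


r = D / 2 / 1000 = 9.2 / 2 / 1000 = 0.0046 m
q''' = q' / (pi * r^2)
q''' = 432 / (pi * 0.0046^2)
q''' = 6.4986e+06 W/m^3

6.4986e+06


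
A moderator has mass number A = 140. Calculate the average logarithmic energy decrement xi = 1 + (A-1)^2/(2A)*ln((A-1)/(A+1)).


xi = 1 + (A-1)^2/(2A) * ln((A-1)/(A+1))
xi = 1 + (140-1)^2/(2*140) * ln((140-1)/(140 +1))
xi = 0.014218

0.014218


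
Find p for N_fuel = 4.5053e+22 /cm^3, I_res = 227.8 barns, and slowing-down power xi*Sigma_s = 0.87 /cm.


p = exp(-N * I * 1e-24 / (xi*Sigma_s))
p = exp(-4.5053e+22 * 227.8 * 1e-24 / 0.87)
p = 7.5298e-06

7.5298e-06


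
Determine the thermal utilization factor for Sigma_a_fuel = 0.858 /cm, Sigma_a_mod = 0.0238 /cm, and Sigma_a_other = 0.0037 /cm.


f = Sigma_a_fuel / (Sigma_a_fuel + Sigma_a_mod + Sigma_a_other)
f = 0.858 / (0.858 + 0.0238 + 0.0037)
f = 0.96894

0.96894


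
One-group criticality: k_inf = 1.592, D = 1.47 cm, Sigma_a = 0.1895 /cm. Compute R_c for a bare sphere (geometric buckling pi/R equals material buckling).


L^2 = D / Sigma_a = 1.47 / 0.1895 = 7.757256 cm^2
B_m^2 = (k_inf - 1) / L^2 = (1.592 - 1) / 7.757256 = 0.07631565 /cm^2
For a bare sphere: B_g = pi/R, so R_c = pi / sqrt(B_m^2)
R_c = pi / sqrt(0.07631565) = 11.372 cm

11.372


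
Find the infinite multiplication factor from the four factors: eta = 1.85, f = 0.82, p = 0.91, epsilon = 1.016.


k_inf = eta * f * p * epsilon
k_inf = 1.85 * 0.82 * 0.91 * 1.016
k_inf = 1.4026

1.4026


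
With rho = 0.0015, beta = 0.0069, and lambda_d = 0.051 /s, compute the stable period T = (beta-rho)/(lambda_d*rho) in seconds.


T = (beta - rho) / (lambda_d * rho)
T = (0.0069 - 0.0015) / (0.051 * 0.0015)
T = 70.588 s

70.588


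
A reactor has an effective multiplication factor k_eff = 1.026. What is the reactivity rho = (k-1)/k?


rho = (k_eff - 1) / k_eff
rho = (1.026 - 1) / 1.026
rho = 0.025341

0.025341


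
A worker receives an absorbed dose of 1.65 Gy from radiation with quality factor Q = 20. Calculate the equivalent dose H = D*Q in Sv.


H = D * Q
H = 1.65 * 20
H = 33.000 Sv

33.000


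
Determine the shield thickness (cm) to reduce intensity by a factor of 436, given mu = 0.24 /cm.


x = ln(factor) / mu
x = ln(436) / 0.24
x = 25.324 cm

25.324


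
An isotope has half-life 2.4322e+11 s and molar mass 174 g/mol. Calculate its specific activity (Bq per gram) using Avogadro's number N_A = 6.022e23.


lambda = ln(2) / t_half = ln(2) / 2.4322e+11 = 2.849877e-12 /s
SA = lambda * N_A / M
SA = 2.849877e-12 * 6.022e23 / 174
SA = 9.8632e+09 Bq/g

9.8632e+09


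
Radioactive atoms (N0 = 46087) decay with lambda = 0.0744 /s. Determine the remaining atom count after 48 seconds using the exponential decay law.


N = N0 * exp(-lambda * t)
N = 46087 * exp(-0.0744 * 48)
N = 1296.1

1296.1


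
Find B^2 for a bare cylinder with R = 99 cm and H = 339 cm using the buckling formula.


B^2 = (2.405/R)^2 + (pi/H)^2
B^2 = (2.405/99)^2 + (pi/339)^2
B^2 = 6.7603e-04 /cm^2

6.7603e-04


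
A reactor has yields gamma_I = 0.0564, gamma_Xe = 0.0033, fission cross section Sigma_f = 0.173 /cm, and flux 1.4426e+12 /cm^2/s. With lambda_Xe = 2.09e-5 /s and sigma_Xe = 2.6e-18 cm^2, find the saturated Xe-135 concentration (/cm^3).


Xe_eq = (gamma_I + gamma_Xe) * Sigma_f * phi / (lambda_Xe + sigma_Xe * phi)
Numerator = (0.0564 + 0.0033) * 0.173 * 1.4426e+12 = 1.489932e+10
Denominator = 2.09e-5 + 2.6e-18 * 1.4426e+12 = 2.465076e-05
Xe_eq = 1.489932e+10 / 2.465076e-05 = 6.0442e+14 /cm^3

6.0442e+14


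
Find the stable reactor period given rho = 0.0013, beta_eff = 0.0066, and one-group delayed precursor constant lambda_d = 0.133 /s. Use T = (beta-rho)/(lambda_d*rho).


T = (beta - rho) / (lambda_d * rho)
T = (0.0066 - 0.0013) / (0.133 * 0.0013)
T = 30.654 s

30.654


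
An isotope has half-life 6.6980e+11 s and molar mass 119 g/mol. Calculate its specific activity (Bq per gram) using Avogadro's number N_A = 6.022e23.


lambda = ln(2) / t_half = ln(2) / 6.6980e+11 = 1.034857e-12 /s
SA = lambda * N_A / M
SA = 1.034857e-12 * 6.022e23 / 119
SA = 5.2369e+09 Bq/g

5.2369e+09


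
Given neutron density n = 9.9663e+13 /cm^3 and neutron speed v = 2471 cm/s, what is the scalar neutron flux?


phi = n * v
phi = 9.9663e+13 * 2471
phi = 2.4627e+17 /cm^2/s

2.4627e+17


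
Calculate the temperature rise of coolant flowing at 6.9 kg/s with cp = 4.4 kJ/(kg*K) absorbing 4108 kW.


dT = Q / (m_dot * cp)
dT = 4108 / (6.9 * 4.4)
dT = 135.31 C

135.31


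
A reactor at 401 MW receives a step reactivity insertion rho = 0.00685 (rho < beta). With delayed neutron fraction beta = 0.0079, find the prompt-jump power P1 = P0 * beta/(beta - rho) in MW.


P1/P0 = beta / (beta - rho)
P1/P0 = 0.0079 / (0.0079 - 0.00685) = 7.523810
P1 = 401 * 7.523810 = 3017.0 MW

3017.0


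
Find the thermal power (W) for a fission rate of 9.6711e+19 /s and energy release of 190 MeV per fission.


P = fission_rate * E_MeV * 1.602e-13
P = 9.6711e+19 * 190 * 1.602e-13
P = 2.9437e+09 W

2.9437e+09


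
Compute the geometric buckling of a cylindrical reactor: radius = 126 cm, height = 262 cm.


B^2 = (2.405/R)^2 + (pi/H)^2
B^2 = (2.405/126)^2 + (pi/262)^2
B^2 = 5.0810e-04 /cm^2

5.0810e-04


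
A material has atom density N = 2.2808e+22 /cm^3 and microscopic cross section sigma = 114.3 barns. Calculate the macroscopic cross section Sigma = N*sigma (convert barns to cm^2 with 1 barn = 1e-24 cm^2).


Sigma = N * sigma_barns * 1e-24
Sigma = 2.2808e+22 * 114.3 * 1e-24
Sigma = 2.6070 /cm

2.6070


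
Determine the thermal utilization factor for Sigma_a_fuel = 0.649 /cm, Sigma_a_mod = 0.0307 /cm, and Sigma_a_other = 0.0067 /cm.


f = Sigma_a_fuel / (Sigma_a_fuel + Sigma_a_mod + Sigma_a_other)
f = 0.649 / (0.649 + 0.0307 + 0.0067)
f = 0.94551

0.94551


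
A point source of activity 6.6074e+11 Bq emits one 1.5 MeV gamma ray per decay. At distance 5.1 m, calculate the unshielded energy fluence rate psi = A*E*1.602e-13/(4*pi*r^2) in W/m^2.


psi = A * E * 1.602e-13 / (4*pi*r^2)
psi = 6.6074e+11 * 1.5 * 1.602e-13 / (4*pi*5.1^2)
psi = 4.8577e-04 W/m^2

4.8577e-04


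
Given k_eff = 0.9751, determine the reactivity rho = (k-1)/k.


rho = (k_eff - 1) / k_eff
rho = (0.9751 - 1) / 0.9751
rho = -0.025536

-0.025536


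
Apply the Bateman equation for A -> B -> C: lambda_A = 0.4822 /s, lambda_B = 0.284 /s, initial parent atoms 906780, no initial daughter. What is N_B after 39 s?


N_B(t) = lambda_A * N_A0 / (lambda_B - lambda_A) * [exp(-lambda_A*t) - exp(-lambda_B*t)]
exp(-0.4822*39) = 6.803695e-09; exp(-0.284*39) = 1.547941e-05
N_B = 0.4822 * 906780 / (0.284 - 0.4822) * (6.803695e-09 - 1.547941e-05)
N_B = 34.134

34.134


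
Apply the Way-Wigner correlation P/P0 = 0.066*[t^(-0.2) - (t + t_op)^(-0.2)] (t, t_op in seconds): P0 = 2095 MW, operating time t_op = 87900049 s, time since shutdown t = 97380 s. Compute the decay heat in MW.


P/P0 = 0.066 * [t^(-0.2) - (t + t_op)^(-0.2)]
P/P0 = 0.066 * [97380^(-0.2) - (97380 + 87900049)^(-0.2)]
P/P0 = 0.066 * [0.1005324 - 0.02576950] = 0.004934351
P = 2095 * 0.004934351 = 10.337 MW

10.337


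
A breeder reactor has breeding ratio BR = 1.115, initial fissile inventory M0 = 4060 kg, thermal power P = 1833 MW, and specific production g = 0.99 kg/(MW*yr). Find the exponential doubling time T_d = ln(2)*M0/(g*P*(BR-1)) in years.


Breeding gain G = BR - 1 = 1.115 - 1 = 0.115
Fissile production rate = g * P * G = 0.99 * 1833 * 0.115 = 208.68705 kg/yr
T_d = ln(2) * M0 / (g * P * G)
T_d = ln(2) * 4060 / 208.68705 = 13.485 yr

13.485


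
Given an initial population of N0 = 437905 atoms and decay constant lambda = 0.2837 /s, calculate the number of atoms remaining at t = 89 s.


N = N0 * exp(-lambda * t)
N = 437905 * exp(-0.2837 * 89)
N = 4.7397e-06

4.7397e-06


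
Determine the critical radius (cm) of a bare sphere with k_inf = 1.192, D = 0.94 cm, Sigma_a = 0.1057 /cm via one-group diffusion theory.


L^2 = D / Sigma_a = 0.94 / 0.1057 = 8.893094 cm^2
B_m^2 = (k_inf - 1) / L^2 = (1.192 - 1) / 8.893094 = 0.02158979 /cm^2
For a bare sphere: B_g = pi/R, so R_c = pi / sqrt(B_m^2)
R_c = pi / sqrt(0.02158979) = 21.381 cm

21.381


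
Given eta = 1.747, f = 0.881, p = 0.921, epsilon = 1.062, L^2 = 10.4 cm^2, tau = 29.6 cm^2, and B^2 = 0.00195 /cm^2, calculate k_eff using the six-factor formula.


k_inf = eta*f*p*eps = 1.747*0.881*0.921*1.062 = 1.505404
P_TNL = 1/(1 + L^2*B^2) = 1/(1 + 10.4*0.00195) = 0.9801231
P_FNL = exp(-B^2*tau) = exp(-0.00195*29.6) = 0.9439142
k_eff = k_inf * P_TNL * P_FNL = 1.505404 * 0.9801231 * 0.9439142
k_eff = 1.3927

1.3927


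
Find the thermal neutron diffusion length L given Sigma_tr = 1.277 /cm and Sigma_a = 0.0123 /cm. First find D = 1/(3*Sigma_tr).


D = 1 / (3 * Sigma_tr) = 1 / (3 * 1.277) = 0.2610285 cm
L = sqrt(D / Sigma_a)
L = sqrt(0.2610285 / 0.0123)
L = 4.6067 cm

4.6067


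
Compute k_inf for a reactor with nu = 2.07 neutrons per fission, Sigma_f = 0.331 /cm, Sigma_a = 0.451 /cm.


k_inf = nu * Sigma_f / Sigma_a
k_inf = 2.07 * 0.331 / 0.451
k_inf = 1.5192

1.5192


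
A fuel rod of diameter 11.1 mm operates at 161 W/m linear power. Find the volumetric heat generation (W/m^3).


r = D / 2 / 1000 = 11.1 / 2 / 1000 = 0.00555 m
q''' = q' / (pi * r^2)
q''' = 161 / (pi * 0.00555^2)
q''' = 1.6638e+06 W/m^3

1.6638e+06


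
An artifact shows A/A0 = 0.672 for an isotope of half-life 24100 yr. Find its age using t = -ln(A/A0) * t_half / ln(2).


lambda = ln(2) / t_half = ln(2) / 24100 = 2.876129e-05 /yr
t = -ln(A/A0) / lambda
t = -ln(0.672) / 2.876129e-05
t = 13821 yr

13821
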